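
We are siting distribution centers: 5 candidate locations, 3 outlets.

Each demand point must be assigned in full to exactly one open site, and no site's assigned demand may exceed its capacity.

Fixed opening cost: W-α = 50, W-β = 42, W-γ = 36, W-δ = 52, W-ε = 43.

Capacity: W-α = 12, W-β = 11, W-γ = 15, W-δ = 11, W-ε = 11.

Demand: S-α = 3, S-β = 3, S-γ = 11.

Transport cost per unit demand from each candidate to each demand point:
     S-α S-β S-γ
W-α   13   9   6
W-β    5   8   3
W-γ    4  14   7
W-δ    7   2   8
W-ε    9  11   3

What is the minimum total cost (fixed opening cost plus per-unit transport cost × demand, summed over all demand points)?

Open {W-β, W-δ}; cheapest assignment that respects the capacities:
  W-β (cap 11, load 11): S-γ — cost 11×3 = 33
  W-δ (cap 11, load 6): S-α, S-β — cost 3×7 + 3×2 = 27
  Shipping 60, fixed 94 → total 154.
  Any other capacity-feasible assignment to {W-β, W-δ} ships for at least 60.
Compare {W-δ, W-ε}: its best feasible assignment gives total 155.
Compare {W-β, W-ε}: its best feasible assignment gives total 157.
Every other set of open sites that can feasibly serve all demand totals ≥ 155 even under its best assignment. Minimum: 154.

154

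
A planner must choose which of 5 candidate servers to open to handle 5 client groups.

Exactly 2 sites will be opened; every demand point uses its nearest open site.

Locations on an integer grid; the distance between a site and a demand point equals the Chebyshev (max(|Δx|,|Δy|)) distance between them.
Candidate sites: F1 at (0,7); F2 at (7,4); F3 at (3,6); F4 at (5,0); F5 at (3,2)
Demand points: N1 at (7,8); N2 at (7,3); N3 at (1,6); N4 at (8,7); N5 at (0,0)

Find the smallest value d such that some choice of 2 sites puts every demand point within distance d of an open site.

Open {F2, F5}.
  Farthest demand point is N1 at distance 4 (to F2); all others are ≤ 4.
With {F3, F4} the worst case is 5.
With {F3, F5} the worst case is 5.
No size-2 selection achieves below 4.

4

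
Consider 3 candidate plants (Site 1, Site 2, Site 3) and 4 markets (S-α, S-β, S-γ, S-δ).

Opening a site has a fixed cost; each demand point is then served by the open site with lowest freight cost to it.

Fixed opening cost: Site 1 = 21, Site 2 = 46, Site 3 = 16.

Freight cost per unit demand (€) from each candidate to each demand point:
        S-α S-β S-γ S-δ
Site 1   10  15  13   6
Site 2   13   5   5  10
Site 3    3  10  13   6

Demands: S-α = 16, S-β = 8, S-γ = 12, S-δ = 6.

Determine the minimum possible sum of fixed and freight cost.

Open {Site 2, Site 3}: assign each demand point to its cheapest open site.
  S-α→Site 3 16×3=48, S-β→Site 2 8×5=40, S-γ→Site 2 12×5=60, S-δ→Site 3 6×6=36
  freight cost 184, fixed 62 → total 246.
Compare {Site 1, Site 2, Site 3}: freight cost 184 + fixed 83 = 267.
Compare {Site 3}: freight cost 320 + fixed 16 = 336.
Compare {Site 1, Site 3}: freight cost 320 + fixed 37 = 357.
All other subsets cost ≥ 267. Minimum total cost: 246.

246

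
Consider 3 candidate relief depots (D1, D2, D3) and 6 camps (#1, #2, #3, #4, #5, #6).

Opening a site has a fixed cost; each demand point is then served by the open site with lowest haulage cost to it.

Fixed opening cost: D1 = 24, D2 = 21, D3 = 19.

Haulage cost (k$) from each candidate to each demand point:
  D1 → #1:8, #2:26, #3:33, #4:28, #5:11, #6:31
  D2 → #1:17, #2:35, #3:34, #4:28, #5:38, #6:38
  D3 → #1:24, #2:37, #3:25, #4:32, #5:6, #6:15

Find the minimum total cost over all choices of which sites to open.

151

Open {D1, D3}: assign each demand point to its cheapest open site.
  #1→D1 8, #2→D1 26, #3→D3 25, #4→D1 28, #5→D3 6, #6→D3 15
  haulage cost 108, fixed 43 → total 151.
Compare {D3}: haulage cost 139 + fixed 19 = 158.
Compare {D1}: haulage cost 137 + fixed 24 = 161.
Compare {D2, D3}: haulage cost 126 + fixed 40 = 166.
All other subsets cost ≥ 158. Minimum total cost: 151.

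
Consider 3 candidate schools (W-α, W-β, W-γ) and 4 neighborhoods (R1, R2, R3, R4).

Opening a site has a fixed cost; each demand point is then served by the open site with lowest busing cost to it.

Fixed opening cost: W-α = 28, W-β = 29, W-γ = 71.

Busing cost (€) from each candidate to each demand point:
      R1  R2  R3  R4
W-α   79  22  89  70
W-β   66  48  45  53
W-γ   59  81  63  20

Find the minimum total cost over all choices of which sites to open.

Open {W-β}: assign each demand point to its cheapest open site.
  R1→W-β 66, R2→W-β 48, R3→W-β 45, R4→W-β 53
  busing cost 212, fixed 29 → total 241.
Compare {W-α, W-β}: busing cost 186 + fixed 57 = 243.
Compare {W-α, W-γ}: busing cost 164 + fixed 99 = 263.
Compare {W-β, W-γ}: busing cost 172 + fixed 100 = 272.
All other subsets cost ≥ 243. Minimum total cost: 241.

241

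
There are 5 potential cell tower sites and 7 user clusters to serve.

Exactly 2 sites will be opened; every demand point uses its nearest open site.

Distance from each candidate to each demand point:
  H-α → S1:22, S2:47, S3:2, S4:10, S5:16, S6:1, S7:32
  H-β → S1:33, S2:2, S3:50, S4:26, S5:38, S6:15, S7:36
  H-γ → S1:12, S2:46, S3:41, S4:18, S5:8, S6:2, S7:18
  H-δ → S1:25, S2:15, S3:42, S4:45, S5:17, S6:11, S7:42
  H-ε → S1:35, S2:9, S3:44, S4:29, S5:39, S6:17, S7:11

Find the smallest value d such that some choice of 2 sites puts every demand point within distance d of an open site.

22

Open {H-α, H-ε}.
  Farthest demand point is S1 at distance 22 (to H-α); all others are ≤ 22.
With {H-α, H-β} the worst case is 32.
With {H-α, H-δ} the worst case is 32.
No size-2 selection achieves below 22.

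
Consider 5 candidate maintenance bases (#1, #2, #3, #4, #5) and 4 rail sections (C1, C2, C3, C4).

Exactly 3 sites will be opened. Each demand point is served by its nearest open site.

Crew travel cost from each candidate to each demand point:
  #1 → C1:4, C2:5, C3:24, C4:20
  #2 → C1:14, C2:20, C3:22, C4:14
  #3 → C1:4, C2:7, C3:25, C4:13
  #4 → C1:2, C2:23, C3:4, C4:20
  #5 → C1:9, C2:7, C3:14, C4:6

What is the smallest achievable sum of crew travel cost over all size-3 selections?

Open {#1, #4, #5}.
  C1→#4 2, C2→#1 5, C3→#4 4, C4→#5 6  ⇒ total 17.
Compare {#2, #4, #5}: total 19.
Compare {#3, #4, #5}: total 19.
No size-3 selection does better; minimum is 17.

17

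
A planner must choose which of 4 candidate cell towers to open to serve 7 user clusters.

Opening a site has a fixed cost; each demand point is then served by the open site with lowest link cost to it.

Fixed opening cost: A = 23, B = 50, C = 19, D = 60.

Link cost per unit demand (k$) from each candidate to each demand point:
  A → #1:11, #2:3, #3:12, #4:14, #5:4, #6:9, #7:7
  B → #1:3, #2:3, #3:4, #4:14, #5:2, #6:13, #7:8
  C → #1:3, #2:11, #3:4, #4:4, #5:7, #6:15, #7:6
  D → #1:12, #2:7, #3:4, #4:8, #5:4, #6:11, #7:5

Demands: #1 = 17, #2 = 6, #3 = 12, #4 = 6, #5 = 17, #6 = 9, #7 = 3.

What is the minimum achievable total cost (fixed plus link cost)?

Open {A, C}: assign each demand point to its cheapest open site.
  #1→C 17×3=51, #2→A 6×3=18, #3→C 12×4=48, #4→C 6×4=24, #5→A 17×4=68, #6→A 9×9=81, #7→C 3×6=18
  link cost 308, fixed 42 → total 350.
Compare {A, B, C}: link cost 274 + fixed 92 = 366.
Compare {B, C}: link cost 310 + fixed 69 = 379.
Compare {A, C, D}: link cost 305 + fixed 102 = 407.
All other subsets cost ≥ 366. Minimum total cost: 350.

350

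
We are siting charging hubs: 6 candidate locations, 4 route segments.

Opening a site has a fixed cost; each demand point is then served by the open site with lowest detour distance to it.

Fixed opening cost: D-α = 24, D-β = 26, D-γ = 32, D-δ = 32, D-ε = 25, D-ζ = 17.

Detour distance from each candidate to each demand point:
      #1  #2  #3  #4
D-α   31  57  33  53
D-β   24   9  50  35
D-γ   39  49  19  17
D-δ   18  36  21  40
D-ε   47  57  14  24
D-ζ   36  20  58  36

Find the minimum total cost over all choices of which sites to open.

Open {D-β, D-ε}: assign each demand point to its cheapest open site.
  #1→D-β 24, #2→D-β 9, #3→D-ε 14, #4→D-ε 24
  detour distance 71, fixed 51 → total 122.
Compare {D-β, D-γ}: detour distance 69 + fixed 58 = 127.
Compare {D-ε, D-ζ}: detour distance 94 + fixed 42 = 136.
Compare {D-β, D-ε, D-ζ}: detour distance 71 + fixed 68 = 139.
All other subsets cost ≥ 127. Minimum total cost: 122.

122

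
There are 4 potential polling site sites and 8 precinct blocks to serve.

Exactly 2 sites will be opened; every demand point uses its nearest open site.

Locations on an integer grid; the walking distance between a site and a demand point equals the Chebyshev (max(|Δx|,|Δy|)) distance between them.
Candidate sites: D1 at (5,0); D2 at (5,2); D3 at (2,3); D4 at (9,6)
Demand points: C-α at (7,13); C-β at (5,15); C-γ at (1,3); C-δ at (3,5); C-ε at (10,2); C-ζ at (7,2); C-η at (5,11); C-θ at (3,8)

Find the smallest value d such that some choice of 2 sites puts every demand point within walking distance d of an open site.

Open {D1, D4}.
  Farthest demand point is C-β at walking distance 9 (to D4); all others are ≤ 9.
With {D2, D4} the worst case is 9.
With {D3, D4} the worst case is 9.
No size-2 selection achieves below 9.

9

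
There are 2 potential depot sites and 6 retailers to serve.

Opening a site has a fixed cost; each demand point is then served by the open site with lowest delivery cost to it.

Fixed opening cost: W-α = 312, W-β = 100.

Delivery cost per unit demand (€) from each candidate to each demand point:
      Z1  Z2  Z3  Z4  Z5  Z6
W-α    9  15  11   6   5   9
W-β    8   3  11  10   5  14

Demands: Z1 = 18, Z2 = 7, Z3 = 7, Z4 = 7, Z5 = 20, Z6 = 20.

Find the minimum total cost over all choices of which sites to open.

792

Open {W-β}: assign each demand point to its cheapest open site.
  Z1→W-β 18×8=144, Z2→W-β 7×3=21, Z3→W-β 7×11=77, Z4→W-β 7×10=70, Z5→W-β 20×5=100, Z6→W-β 20×14=280
  delivery cost 692, fixed 100 → total 792.
Compare {W-α, W-β}: delivery cost 564 + fixed 412 = 976.
Compare {W-α}: delivery cost 666 + fixed 312 = 978.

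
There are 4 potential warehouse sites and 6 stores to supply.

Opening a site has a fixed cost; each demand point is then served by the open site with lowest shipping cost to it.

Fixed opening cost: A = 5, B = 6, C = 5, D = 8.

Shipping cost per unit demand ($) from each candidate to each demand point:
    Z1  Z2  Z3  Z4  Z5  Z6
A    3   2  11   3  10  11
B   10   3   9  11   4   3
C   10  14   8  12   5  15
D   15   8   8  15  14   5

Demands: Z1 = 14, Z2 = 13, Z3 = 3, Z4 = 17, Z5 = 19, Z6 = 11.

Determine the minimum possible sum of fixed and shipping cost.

Open {A, B}: assign each demand point to its cheapest open site.
  Z1→A 14×3=42, Z2→A 13×2=26, Z3→B 3×9=27, Z4→A 17×3=51, Z5→B 19×4=76, Z6→B 11×3=33
  shipping cost 255, fixed 11 → total 266.
Compare {A, B, C}: shipping cost 252 + fixed 16 = 268.
Compare {A, B, D}: shipping cost 252 + fixed 19 = 271.
Compare {A, B, C, D}: shipping cost 252 + fixed 24 = 276.
All other subsets cost ≥ 268. Minimum total cost: 266.

266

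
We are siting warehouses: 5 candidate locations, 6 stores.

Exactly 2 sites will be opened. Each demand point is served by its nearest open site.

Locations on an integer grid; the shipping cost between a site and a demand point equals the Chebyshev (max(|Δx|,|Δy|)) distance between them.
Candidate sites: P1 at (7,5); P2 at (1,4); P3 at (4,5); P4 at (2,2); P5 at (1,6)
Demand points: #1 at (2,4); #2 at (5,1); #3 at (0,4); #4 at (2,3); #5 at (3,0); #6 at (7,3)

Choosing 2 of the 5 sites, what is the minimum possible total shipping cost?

12

Open {P1, P4}.
  #1→P4 2, #2→P4 3, #3→P4 2, #4→P4 1, #5→P4 2, #6→P1 2  ⇒ total 12.
Compare {P1, P2}: total 13.
Compare {P2, P4}: total 13.
No size-2 selection does better; minimum is 12.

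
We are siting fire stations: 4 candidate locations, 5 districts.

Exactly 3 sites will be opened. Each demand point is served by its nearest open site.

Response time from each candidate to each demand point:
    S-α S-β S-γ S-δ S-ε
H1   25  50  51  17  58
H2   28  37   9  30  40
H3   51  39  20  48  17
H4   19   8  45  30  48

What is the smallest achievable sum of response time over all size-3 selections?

Open {H1, H3, H4}.
  S-α→H4 19, S-β→H4 8, S-γ→H3 20, S-δ→H1 17, S-ε→H3 17  ⇒ total 81.
Compare {H2, H3, H4}: total 83.
Compare {H1, H2, H4}: total 93.
No size-3 selection does better; minimum is 81.

81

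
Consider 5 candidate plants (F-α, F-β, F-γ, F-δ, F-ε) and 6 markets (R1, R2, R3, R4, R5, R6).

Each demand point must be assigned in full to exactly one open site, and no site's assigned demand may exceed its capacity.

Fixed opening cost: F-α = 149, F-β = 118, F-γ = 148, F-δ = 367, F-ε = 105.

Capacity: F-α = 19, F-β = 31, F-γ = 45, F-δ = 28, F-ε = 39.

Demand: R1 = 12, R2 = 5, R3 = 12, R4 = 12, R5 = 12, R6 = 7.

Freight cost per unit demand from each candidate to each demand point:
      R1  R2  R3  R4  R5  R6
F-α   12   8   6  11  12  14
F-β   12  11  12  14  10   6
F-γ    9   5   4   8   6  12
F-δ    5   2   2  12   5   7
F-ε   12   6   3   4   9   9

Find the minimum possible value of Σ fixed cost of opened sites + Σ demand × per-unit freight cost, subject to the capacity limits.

605

Open {F-γ, F-ε}; cheapest assignment that respects the capacities:
  F-γ (cap 45, load 29): R1, R2, R5 — cost 12×9 + 5×5 + 12×6 = 205
  F-ε (cap 39, load 31): R3, R4, R6 — cost 12×3 + 12×4 + 7×9 = 147
  Shipping 352, fixed 253 → total 605.
  Any other capacity-feasible assignment to {F-γ, F-ε} ships for at least 352.
Compare {F-β, F-ε}: its best feasible assignment gives total 643.
Compare {F-β, F-γ}: its best feasible assignment gives total 693.
Every other set of open sites that can feasibly serve all demand totals ≥ 643 even under its best assignment. Minimum: 605.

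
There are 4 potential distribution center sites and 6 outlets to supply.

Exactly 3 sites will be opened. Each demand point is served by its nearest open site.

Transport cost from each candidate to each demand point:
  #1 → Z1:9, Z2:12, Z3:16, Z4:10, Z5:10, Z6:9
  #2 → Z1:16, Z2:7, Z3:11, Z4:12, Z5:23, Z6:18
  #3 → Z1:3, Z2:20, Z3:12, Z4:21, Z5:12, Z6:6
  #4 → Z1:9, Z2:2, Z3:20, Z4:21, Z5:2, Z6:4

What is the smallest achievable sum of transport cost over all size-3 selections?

33

Open {#1, #3, #4}.
  Z1→#3 3, Z2→#4 2, Z3→#3 12, Z4→#1 10, Z5→#4 2, Z6→#4 4  ⇒ total 33.
Compare {#2, #3, #4}: total 34.
Compare {#1, #2, #4}: total 38.
No size-3 selection does better; minimum is 33.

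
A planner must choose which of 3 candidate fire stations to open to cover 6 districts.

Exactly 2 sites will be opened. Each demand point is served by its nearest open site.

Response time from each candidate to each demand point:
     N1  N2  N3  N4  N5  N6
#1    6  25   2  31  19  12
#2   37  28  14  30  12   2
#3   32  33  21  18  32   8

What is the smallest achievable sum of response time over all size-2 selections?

77

Open {#1, #2}.
  N1→#1 6, N2→#1 25, N3→#1 2, N4→#2 30, N5→#2 12, N6→#2 2  ⇒ total 77.
Compare {#1, #3}: total 78.
Compare {#2, #3}: total 106.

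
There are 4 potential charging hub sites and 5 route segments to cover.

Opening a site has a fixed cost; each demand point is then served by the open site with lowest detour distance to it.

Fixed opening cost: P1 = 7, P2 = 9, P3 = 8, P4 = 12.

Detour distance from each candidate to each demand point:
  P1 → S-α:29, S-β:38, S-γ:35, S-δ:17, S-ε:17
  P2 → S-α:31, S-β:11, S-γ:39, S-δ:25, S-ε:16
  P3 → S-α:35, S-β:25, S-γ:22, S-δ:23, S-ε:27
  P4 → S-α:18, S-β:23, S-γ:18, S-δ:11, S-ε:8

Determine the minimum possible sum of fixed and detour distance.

Open {P2, P4}: assign each demand point to its cheapest open site.
  S-α→P4 18, S-β→P2 11, S-γ→P4 18, S-δ→P4 11, S-ε→P4 8
  detour distance 66, fixed 21 → total 87.
Compare {P4}: detour distance 78 + fixed 12 = 90.
Compare {P1, P2, P4}: detour distance 66 + fixed 28 = 94.
Compare {P2, P3, P4}: detour distance 66 + fixed 29 = 95.
All other subsets cost ≥ 90. Minimum total cost: 87.

87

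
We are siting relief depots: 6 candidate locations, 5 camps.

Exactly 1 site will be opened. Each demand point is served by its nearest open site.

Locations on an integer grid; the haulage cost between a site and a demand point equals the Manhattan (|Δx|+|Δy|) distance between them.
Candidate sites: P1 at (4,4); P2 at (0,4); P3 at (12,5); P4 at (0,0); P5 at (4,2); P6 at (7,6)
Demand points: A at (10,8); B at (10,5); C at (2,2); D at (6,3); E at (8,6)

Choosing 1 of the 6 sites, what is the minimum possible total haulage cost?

23

Open {P6}.
  A→P6 5, B→P6 4, C→P6 9, D→P6 4, E→P6 1  ⇒ total 23.
Compare {P1}: total 30.
Compare {P3}: total 33.
No size-1 selection does better; minimum is 23.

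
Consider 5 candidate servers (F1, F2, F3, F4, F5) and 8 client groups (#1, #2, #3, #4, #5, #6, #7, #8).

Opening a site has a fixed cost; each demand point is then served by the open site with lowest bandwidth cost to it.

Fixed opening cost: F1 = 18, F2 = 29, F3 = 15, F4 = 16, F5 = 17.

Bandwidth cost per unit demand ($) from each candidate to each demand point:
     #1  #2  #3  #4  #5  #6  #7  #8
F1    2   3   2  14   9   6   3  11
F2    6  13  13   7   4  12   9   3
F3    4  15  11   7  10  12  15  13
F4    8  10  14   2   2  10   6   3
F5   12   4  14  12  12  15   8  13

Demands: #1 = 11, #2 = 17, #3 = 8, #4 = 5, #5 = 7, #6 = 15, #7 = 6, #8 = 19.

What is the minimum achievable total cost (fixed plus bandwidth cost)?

312

Open {F1, F4}: assign each demand point to its cheapest open site.
  #1→F1 11×2=22, #2→F1 17×3=51, #3→F1 8×2=16, #4→F4 5×2=10, #5→F4 7×2=14, #6→F1 15×6=90, #7→F1 6×3=18, #8→F4 19×3=57
  bandwidth cost 278, fixed 34 → total 312.
Compare {F1, F3, F4}: bandwidth cost 278 + fixed 49 = 327.
Compare {F1, F4, F5}: bandwidth cost 278 + fixed 51 = 329.
Compare {F1, F2, F4}: bandwidth cost 278 + fixed 63 = 341.
All other subsets cost ≥ 327. Minimum total cost: 312.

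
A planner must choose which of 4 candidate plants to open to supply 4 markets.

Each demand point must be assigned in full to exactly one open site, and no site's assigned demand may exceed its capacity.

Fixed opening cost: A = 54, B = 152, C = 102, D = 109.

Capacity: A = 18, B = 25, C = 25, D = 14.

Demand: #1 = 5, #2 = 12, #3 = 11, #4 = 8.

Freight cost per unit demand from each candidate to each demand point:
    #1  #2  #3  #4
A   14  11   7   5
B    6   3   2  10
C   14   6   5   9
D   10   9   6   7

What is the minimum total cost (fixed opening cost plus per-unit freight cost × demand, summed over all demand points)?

374

Open {A, B}; cheapest assignment that respects the capacities:
  A (cap 18, load 13): #1, #4 — cost 5×14 + 8×5 = 110
  B (cap 25, load 23): #2, #3 — cost 12×3 + 11×2 = 58
  Shipping 168, fixed 206 → total 374.
  Any other capacity-feasible assignment to {A, B} ships for at least 168.
Compare {A, C}: its best feasible assignment gives total 393.
Compare {B, D}: its best feasible assignment gives total 425.
Every other set of open sites that can feasibly serve all demand totals ≥ 393 even under its best assignment. Minimum: 374.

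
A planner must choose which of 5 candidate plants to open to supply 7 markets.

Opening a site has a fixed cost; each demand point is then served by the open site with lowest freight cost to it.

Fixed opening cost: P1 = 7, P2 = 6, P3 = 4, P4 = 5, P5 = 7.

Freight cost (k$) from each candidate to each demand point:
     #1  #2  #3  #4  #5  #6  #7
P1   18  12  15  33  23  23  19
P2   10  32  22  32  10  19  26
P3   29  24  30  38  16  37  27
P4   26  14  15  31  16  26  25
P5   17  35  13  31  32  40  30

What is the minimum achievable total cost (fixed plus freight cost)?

130

Open {P1, P2}: assign each demand point to its cheapest open site.
  #1→P2 10, #2→P1 12, #3→P1 15, #4→P2 32, #5→P2 10, #6→P2 19, #7→P1 19
  freight cost 117, fixed 13 → total 130.
Compare {P1, P2, P3}: freight cost 117 + fixed 17 = 134.
Compare {P1, P2, P4}: freight cost 116 + fixed 18 = 134.
Compare {P1, P2, P5}: freight cost 114 + fixed 20 = 134.
All other subsets cost ≥ 134. Minimum total cost: 130.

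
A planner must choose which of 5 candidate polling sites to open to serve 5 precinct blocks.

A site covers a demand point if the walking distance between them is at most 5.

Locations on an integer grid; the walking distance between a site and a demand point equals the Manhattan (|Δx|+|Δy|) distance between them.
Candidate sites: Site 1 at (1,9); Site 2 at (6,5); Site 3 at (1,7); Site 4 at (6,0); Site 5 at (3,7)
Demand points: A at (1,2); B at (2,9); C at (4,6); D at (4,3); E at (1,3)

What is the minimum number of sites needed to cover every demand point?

Coverage sets (demand points within 5 of each site):
  Site 1: {B}
  Site 2: {C, D}
  Site 3: {A, B, C, E}
  Site 4: {D}
  Site 5: {B, C, D}
No single site covers all 5 demand points.
But {Site 2, Site 3} covers everything, so the minimum is 2.

2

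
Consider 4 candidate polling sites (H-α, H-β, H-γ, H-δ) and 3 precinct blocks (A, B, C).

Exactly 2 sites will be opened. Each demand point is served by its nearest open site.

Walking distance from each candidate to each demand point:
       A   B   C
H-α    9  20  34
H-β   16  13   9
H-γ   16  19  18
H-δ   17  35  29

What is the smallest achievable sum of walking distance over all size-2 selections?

31

Open {H-α, H-β}.
  A→H-α 9, B→H-β 13, C→H-β 9  ⇒ total 31.
Compare {H-β, H-γ}: total 38.
Compare {H-β, H-δ}: total 38.
No size-2 selection does better; minimum is 31.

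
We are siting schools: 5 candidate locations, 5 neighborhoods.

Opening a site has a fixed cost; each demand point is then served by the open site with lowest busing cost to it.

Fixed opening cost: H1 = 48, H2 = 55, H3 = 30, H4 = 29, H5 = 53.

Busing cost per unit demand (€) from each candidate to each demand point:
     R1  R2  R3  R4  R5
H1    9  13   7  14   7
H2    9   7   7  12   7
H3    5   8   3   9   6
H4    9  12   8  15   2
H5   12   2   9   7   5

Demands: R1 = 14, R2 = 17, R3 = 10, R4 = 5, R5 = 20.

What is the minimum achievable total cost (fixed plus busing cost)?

Open {H3, H4, H5}: assign each demand point to its cheapest open site.
  R1→H3 14×5=70, R2→H5 17×2=34, R3→H3 10×3=30, R4→H5 5×7=35, R5→H4 20×2=40
  busing cost 209, fixed 112 → total 321.
Compare {H3, H5}: busing cost 269 + fixed 83 = 352.
Compare {H1, H3, H4, H5}: busing cost 209 + fixed 160 = 369.
Compare {H2, H3, H4, H5}: busing cost 209 + fixed 167 = 376.
All other subsets cost ≥ 352. Minimum total cost: 321.

321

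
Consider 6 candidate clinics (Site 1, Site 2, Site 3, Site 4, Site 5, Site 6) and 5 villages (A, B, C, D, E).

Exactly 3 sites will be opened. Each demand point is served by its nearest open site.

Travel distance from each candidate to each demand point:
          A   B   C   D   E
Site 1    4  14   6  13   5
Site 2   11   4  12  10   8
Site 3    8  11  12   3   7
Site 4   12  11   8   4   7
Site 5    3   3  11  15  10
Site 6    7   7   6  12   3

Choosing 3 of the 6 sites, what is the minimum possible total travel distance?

Open {Site 3, Site 5, Site 6}.
  A→Site 5 3, B→Site 5 3, C→Site 6 6, D→Site 3 3, E→Site 6 3  ⇒ total 18.
Compare {Site 4, Site 5, Site 6}: total 19.
Compare {Site 1, Site 3, Site 5}: total 20.
No size-3 selection does better; minimum is 18.

18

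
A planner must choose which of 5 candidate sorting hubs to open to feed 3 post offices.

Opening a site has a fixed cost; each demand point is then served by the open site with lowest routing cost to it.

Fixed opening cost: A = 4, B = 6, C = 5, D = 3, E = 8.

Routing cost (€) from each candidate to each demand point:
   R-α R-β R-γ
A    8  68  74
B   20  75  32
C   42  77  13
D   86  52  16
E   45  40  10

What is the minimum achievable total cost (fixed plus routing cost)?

Open {A, E}: assign each demand point to its cheapest open site.
  R-α→A 8, R-β→E 40, R-γ→E 10
  routing cost 58, fixed 12 → total 70.
Compare {A, D, E}: routing cost 58 + fixed 15 = 73.
Compare {A, C, E}: routing cost 58 + fixed 17 = 75.
Compare {A, B, E}: routing cost 58 + fixed 18 = 76.
All other subsets cost ≥ 73. Minimum total cost: 70.

70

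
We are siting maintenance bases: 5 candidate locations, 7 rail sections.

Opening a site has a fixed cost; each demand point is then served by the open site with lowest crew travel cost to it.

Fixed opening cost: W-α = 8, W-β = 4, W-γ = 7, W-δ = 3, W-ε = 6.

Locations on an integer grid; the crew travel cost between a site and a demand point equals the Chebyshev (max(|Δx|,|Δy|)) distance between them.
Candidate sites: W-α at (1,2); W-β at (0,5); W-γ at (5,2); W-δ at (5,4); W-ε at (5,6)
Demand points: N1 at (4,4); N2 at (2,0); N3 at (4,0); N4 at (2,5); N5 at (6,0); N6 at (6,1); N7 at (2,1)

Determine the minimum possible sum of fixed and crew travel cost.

Open {W-γ}: assign each demand point to its cheapest open site.
  N1→W-γ 2, N2→W-γ 3, N3→W-γ 2, N4→W-γ 3, N5→W-γ 2, N6→W-γ 1, N7→W-γ 3
  crew travel cost 16, fixed 7 → total 23.
Compare {W-δ}: crew travel cost 22 + fixed 3 = 25.
Compare {W-γ, W-δ}: crew travel cost 15 + fixed 10 = 25.
Compare {W-β, W-γ}: crew travel cost 15 + fixed 11 = 26.
All other subsets cost ≥ 25. Minimum total cost: 23.

23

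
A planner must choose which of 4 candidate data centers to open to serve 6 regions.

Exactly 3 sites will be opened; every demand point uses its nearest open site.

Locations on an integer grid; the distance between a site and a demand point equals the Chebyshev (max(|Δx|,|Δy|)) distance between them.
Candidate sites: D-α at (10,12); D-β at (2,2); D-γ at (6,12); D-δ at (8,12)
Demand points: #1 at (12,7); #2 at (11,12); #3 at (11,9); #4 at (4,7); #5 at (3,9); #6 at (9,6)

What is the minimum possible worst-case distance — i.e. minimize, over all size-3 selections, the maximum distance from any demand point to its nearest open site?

6

Open {D-α, D-β, D-γ}.
  Farthest demand point is #6 at distance 6 (to D-α); all others are ≤ 6.
With {D-α, D-β, D-δ} the worst case is 6.
With {D-α, D-γ, D-δ} the worst case is 6.
No size-3 selection achieves below 6.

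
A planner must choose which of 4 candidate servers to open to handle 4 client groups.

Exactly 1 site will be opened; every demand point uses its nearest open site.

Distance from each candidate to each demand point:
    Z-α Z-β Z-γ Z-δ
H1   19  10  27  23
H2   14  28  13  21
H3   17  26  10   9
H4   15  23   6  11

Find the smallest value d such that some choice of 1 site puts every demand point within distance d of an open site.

Open {H4}.
  Farthest demand point is Z-β at distance 23 (to H4); all others are ≤ 23.
With {H3} the worst case is 26.
With {H1} the worst case is 27.
No size-1 selection achieves below 23.

23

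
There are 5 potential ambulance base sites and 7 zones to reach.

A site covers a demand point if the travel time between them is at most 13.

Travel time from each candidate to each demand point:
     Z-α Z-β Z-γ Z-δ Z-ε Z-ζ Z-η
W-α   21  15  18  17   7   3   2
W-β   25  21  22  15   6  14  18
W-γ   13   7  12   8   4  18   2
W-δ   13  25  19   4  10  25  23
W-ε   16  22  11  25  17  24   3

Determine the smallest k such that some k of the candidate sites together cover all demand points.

Coverage sets (demand points within 13 of each site):
  W-α: {Z-ε, Z-ζ, Z-η}
  W-β: {Z-ε}
  W-γ: {Z-α, Z-β, Z-γ, Z-δ, Z-ε, Z-η}
  W-δ: {Z-α, Z-δ, Z-ε}
  W-ε: {Z-γ, Z-η}
No single site covers all 7 demand points.
But {W-α, W-γ} covers everything, so the minimum is 2.

2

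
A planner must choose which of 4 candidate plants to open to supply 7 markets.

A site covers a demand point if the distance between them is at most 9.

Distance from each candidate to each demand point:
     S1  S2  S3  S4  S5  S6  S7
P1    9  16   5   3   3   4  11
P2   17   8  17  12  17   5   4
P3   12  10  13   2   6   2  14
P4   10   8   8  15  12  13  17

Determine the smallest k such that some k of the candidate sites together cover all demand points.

2

Coverage sets (demand points within 9 of each site):
  P1: {S1, S3, S4, S5, S6}
  P2: {S2, S6, S7}
  P3: {S4, S5, S6}
  P4: {S2, S3}
No single site covers all 7 demand points.
But {P1, P2} covers everything, so the minimum is 2.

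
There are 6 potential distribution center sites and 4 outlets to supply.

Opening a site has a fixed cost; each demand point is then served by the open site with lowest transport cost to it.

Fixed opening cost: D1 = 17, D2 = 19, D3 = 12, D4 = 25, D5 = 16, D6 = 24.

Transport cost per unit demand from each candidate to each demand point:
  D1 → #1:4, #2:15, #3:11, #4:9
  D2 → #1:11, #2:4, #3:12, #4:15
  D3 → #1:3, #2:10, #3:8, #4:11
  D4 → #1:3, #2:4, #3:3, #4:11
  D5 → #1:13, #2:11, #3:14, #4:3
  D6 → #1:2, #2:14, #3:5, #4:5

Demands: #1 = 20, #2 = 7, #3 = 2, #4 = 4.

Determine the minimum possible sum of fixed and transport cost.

Open {D2, D6}: assign each demand point to its cheapest open site.
  #1→D6 20×2=40, #2→D2 7×4=28, #3→D6 2×5=10, #4→D6 4×5=20
  transport cost 98, fixed 43 → total 141.
Compare {D4, D6}: transport cost 94 + fixed 49 = 143.
Compare {D4, D5}: transport cost 106 + fixed 41 = 147.
Compare {D2, D5, D6}: transport cost 90 + fixed 59 = 149.
All other subsets cost ≥ 143. Minimum total cost: 141.

141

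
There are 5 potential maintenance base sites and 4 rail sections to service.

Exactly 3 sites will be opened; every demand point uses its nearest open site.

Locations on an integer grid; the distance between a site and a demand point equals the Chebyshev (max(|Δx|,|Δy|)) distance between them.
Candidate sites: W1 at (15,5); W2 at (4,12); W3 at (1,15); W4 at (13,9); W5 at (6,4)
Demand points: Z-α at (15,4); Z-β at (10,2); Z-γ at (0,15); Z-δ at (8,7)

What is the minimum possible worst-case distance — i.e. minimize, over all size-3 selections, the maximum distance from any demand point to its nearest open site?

4

Open {W1, W2, W5}.
  Farthest demand point is Z-β at distance 4 (to W5); all others are ≤ 4.
With {W1, W3, W5} the worst case is 4.
With {W1, W2, W3} the worst case is 5.
No size-3 selection achieves below 4.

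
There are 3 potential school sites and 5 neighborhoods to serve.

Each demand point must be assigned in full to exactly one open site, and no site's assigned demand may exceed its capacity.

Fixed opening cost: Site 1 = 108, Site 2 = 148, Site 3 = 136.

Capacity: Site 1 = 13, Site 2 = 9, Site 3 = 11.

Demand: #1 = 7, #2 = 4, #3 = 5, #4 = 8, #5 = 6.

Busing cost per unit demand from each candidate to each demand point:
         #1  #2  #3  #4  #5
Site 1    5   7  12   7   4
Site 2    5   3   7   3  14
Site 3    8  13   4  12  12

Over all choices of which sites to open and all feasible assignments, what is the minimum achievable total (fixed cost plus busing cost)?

547

Open {Site 1, Site 2, Site 3}; cheapest assignment that respects the capacities:
  Site 1 (cap 13, load 13): #1, #5 — cost 7×5 + 6×4 = 59
  Site 2 (cap 9, load 8): #4 — cost 8×3 = 24
  Site 3 (cap 11, load 9): #2, #3 — cost 4×13 + 5×4 = 72
  Shipping 155, fixed 392 → total 547.
  Any other capacity-feasible assignment to {Site 1, Site 2, Site 3} ships for at least 155.
Total demand is 30 and no other set of sites has combined capacity ≥ 30, so {Site 1, Site 2, Site 3} is the only feasible choice of open sites. Minimum: 547.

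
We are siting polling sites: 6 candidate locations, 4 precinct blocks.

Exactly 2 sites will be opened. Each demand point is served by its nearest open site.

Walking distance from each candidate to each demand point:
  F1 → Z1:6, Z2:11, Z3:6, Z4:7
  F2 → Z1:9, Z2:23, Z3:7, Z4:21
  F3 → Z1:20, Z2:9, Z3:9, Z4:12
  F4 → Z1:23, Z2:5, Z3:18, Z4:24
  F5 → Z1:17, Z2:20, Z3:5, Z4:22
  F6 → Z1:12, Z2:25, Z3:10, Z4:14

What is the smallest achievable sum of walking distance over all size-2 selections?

24

Open {F1, F4}.
  Z1→F1 6, Z2→F4 5, Z3→F1 6, Z4→F1 7  ⇒ total 24.
Compare {F1, F3}: total 28.
Compare {F1, F5}: total 29.
No size-2 selection does better; minimum is 24.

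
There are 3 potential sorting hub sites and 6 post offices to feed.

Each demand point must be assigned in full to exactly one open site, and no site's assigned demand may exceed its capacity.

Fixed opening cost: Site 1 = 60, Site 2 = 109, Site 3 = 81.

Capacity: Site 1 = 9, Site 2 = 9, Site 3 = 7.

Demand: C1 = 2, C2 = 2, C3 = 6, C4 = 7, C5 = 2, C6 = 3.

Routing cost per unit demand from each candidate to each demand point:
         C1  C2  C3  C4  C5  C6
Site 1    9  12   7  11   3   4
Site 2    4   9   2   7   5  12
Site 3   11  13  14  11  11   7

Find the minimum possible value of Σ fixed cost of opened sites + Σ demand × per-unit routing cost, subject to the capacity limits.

Open {Site 1, Site 2, Site 3}; cheapest assignment that respects the capacities:
  Site 1 (cap 9, load 7): C2, C5, C6 — cost 2×12 + 2×3 + 3×4 = 42
  Site 2 (cap 9, load 8): C1, C3 — cost 2×4 + 6×2 = 20
  Site 3 (cap 7, load 7): C4 — cost 7×11 = 77
  Shipping 139, fixed 250 → total 389.
  Any other capacity-feasible assignment to {Site 1, Site 2, Site 3} ships for at least 139.
Total demand is 22 and no other set of sites has combined capacity ≥ 22, so {Site 1, Site 2, Site 3} is the only feasible choice of open sites. Minimum: 389.

389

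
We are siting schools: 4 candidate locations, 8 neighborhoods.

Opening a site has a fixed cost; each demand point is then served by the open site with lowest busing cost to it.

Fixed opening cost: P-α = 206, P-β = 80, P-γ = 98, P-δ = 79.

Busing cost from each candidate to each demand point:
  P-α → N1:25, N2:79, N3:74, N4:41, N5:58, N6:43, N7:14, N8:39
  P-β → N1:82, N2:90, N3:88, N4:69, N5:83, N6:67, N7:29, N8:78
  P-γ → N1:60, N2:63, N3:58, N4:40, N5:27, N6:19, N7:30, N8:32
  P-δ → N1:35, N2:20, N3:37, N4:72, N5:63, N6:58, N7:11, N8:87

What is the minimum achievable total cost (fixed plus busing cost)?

398

Open {P-γ, P-δ}: assign each demand point to its cheapest open site.
  N1→P-δ 35, N2→P-δ 20, N3→P-δ 37, N4→P-γ 40, N5→P-γ 27, N6→P-γ 19, N7→P-δ 11, N8→P-γ 32
  busing cost 221, fixed 177 → total 398.
Compare {P-γ}: busing cost 329 + fixed 98 = 427.
Compare {P-δ}: busing cost 383 + fixed 79 = 462.
Compare {P-β, P-γ, P-δ}: busing cost 221 + fixed 257 = 478.
All other subsets cost ≥ 427. Minimum total cost: 398.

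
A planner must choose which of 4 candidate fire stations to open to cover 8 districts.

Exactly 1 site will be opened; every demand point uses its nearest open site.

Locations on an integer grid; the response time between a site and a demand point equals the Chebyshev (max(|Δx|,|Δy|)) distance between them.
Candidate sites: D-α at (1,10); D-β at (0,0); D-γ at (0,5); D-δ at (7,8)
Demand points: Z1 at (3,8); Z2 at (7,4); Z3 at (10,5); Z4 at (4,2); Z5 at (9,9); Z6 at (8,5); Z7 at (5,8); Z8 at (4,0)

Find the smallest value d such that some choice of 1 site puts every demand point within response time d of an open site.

Open {D-δ}.
  Farthest demand point is Z8 at response time 8 (to D-δ); all others are ≤ 8.
With {D-α} the worst case is 10.
With {D-β} the worst case is 10.
No size-1 selection achieves below 8.

8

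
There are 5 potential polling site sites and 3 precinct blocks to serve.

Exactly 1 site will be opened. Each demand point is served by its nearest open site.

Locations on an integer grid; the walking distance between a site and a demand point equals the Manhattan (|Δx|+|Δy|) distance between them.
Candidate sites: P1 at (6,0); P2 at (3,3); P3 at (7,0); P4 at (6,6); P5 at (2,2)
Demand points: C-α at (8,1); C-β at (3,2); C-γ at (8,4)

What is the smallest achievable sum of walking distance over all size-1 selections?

13

Open {P3}.
  C-α→P3 2, C-β→P3 6, C-γ→P3 5  ⇒ total 13.
Compare {P1}: total 14.
Compare {P2}: total 14.
No size-1 selection does better; minimum is 13.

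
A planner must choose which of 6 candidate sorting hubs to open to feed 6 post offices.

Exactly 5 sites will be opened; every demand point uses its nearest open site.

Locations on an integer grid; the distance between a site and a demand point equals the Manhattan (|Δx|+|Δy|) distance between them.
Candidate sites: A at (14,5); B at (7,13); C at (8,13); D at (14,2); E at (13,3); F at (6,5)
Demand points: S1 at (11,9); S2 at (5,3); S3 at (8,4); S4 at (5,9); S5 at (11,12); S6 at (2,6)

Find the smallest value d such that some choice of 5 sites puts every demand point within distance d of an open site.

Open {A, B, C, D, F}.
  Farthest demand point is S1 at distance 7 (to A); all others are ≤ 7.
With {A, B, C, E, F} the worst case is 7.
With {A, B, D, E, F} the worst case is 7.
No size-5 selection achieves below 7.

7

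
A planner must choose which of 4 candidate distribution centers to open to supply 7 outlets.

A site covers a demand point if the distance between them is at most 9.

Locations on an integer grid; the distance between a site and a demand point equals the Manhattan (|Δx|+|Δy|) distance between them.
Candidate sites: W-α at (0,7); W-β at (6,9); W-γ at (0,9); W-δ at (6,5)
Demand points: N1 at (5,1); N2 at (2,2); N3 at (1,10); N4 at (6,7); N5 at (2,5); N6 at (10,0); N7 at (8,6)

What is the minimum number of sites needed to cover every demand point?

2

Coverage sets (demand points within 9 of each site):
  W-α: {N2, N3, N4, N5, N7}
  W-β: {N1, N3, N4, N5, N7}
  W-γ: {N2, N3, N4, N5}
  W-δ: {N1, N2, N4, N5, N6, N7}
No single site covers all 7 demand points.
But {W-α, W-δ} covers everything, so the minimum is 2.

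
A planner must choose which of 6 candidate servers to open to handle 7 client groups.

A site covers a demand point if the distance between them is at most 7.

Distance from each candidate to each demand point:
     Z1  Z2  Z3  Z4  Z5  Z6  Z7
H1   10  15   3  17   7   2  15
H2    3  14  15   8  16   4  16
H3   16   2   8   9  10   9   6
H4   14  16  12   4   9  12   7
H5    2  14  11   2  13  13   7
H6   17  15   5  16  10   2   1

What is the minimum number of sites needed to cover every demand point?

Coverage sets (demand points within 7 of each site):
  H1: {Z3, Z5, Z6}
  H2: {Z1, Z6}
  H3: {Z2, Z7}
  H4: {Z4, Z7}
  H5: {Z1, Z4, Z7}
  H6: {Z3, Z6, Z7}
No 2 sites suffice: every size-2 union leaves at least one demand point uncovered.
But {H1, H3, H5} covers everything, so the minimum is 3.

3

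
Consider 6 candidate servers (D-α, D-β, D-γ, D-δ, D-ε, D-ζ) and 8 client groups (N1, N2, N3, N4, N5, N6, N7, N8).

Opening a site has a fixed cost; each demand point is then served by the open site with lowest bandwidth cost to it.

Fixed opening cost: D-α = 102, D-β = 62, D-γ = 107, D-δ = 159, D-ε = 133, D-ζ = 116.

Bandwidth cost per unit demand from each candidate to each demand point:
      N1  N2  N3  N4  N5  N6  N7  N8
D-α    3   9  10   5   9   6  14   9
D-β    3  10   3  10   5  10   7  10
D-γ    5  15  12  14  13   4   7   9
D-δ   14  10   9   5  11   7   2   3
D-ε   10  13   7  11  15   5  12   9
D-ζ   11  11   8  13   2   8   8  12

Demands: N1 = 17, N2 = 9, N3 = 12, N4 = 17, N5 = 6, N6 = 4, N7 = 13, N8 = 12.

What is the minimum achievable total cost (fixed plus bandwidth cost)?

603

Open {D-β, D-δ}: assign each demand point to its cheapest open site.
  N1→D-β 17×3=51, N2→D-β 9×10=90, N3→D-β 12×3=36, N4→D-δ 17×5=85, N5→D-β 6×5=30, N6→D-δ 4×7=28, N7→D-δ 13×2=26, N8→D-δ 12×3=36
  bandwidth cost 382, fixed 221 → total 603.
Compare {D-α, D-β}: bandwidth cost 506 + fixed 164 = 670.
Compare {D-β}: bandwidth cost 628 + fixed 62 = 690.
Compare {D-α, D-β, D-δ}: bandwidth cost 369 + fixed 323 = 692.
All other subsets cost ≥ 670. Minimum total cost: 603.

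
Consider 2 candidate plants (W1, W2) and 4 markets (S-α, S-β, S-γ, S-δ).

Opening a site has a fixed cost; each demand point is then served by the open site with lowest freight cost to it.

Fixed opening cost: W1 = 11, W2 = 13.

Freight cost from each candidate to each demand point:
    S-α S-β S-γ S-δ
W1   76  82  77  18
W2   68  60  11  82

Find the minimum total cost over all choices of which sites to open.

Open {W1, W2}: assign each demand point to its cheapest open site.
  S-α→W2 68, S-β→W2 60, S-γ→W2 11, S-δ→W1 18
  freight cost 157, fixed 24 → total 181.
Compare {W2}: freight cost 221 + fixed 13 = 234.
Compare {W1}: freight cost 253 + fixed 11 = 264.

181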